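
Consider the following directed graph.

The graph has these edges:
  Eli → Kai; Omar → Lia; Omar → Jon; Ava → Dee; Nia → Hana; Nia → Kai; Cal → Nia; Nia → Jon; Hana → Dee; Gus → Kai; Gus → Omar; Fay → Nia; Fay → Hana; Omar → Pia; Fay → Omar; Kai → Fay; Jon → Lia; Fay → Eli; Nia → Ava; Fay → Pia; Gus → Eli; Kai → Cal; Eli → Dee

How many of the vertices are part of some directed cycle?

A vertex is on a directed cycle iff it belongs to a strongly connected component of size ≥ 2 (or has a self-loop).
The vertices on cycles are {Cal, Eli, Fay, Kai, Nia} — 5 in total.

5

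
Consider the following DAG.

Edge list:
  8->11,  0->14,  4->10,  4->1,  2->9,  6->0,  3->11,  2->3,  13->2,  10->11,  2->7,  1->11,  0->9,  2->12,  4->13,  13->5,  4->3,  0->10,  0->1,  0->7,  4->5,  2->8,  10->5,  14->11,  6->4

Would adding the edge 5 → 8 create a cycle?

No

Adding 5→8 creates a cycle iff 8 can already reach 5.
Explore from 8: no path reaches 5. The graph stays acyclic.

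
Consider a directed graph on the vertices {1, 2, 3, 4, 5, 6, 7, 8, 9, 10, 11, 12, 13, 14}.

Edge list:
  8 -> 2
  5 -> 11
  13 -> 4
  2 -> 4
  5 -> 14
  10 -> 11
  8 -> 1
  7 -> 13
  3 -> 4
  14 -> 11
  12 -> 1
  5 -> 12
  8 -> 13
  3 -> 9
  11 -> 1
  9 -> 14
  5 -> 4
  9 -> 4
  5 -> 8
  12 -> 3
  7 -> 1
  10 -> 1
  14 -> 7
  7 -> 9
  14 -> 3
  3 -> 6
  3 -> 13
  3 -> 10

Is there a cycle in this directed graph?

Yes

DFS with white/gray/black marking, starting from 2:
2 gray
  4 gray
  4 black
2 black
1 gray
1 black
3 gray
  13 gray
    13→4: 4 black — skip
  13 black
  6 gray
  6 black
  9 gray
    14 gray
      14→3: 3 is gray → back edge
Back edge found, so a cycle exists: 3 → 9 → 14 → 3.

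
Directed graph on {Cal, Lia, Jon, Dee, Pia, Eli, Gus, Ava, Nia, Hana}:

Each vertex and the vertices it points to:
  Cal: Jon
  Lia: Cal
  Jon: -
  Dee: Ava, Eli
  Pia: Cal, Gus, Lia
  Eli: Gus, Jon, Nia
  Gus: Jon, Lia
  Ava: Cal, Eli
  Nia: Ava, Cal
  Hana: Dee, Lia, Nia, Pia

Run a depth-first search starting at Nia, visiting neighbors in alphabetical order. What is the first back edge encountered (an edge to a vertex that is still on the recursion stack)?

DFS from Nia (visiting neighbors in alphabetical order); mark gray on enter, black on exit:
Nia gray
  Ava gray
    Cal gray
      Jon gray
      Jon black
    Cal black
    Eli gray
      Gus gray
        Gus→Jon: Jon black — skip
        Lia gray
          Lia→Cal: Cal black — skip
        Lia black
      Gus black
      Eli→Jon: Jon black — skip
      Eli→Nia: Nia is gray → back edge
First back edge: Eli → Nia.

Eli->Nia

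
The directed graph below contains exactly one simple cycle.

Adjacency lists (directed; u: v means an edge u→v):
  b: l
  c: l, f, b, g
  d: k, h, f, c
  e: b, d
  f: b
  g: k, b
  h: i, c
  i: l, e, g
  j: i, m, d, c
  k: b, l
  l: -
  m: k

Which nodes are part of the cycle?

DFS with gray/black marking from d:
d gray
  k gray
    b gray
      l gray
      l black
    b black
    k→l: l black — skip
  k black
  h gray
    i gray
      i→l: l black — skip
      e gray
        e→b: b black — skip
        e→d: d is gray → back edge
Back edge closes the cycle d → h → i → e → d; its vertices are {d, e, h, i}.

d, e, h, i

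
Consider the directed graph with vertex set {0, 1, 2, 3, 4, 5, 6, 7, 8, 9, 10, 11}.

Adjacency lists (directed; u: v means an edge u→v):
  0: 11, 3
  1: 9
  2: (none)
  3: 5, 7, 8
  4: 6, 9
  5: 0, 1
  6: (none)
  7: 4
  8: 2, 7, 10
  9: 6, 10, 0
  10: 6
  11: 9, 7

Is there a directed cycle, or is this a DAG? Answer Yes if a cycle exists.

DFS with white/gray/black marking, starting from 3:
3 gray
  5 gray
    0 gray
      11 gray
        9 gray
          6 gray
          6 black
          10 gray
            10→6: 6 black — skip
          10 black
          9→0: 0 is gray → back edge
Back edge found, so a cycle exists: 0 → 11 → 9 → 0.

Yes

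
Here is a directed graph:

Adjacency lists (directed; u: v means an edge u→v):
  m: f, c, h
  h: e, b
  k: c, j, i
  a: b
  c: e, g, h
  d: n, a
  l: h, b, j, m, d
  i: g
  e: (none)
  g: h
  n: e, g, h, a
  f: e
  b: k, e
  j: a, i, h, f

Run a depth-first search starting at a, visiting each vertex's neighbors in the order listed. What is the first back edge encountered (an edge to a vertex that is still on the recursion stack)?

h->b

DFS from a (visiting each vertex's neighbors in the order listed); mark gray on enter, black on exit:
a gray
  b gray
    k gray
      c gray
        e gray
        e black
        g gray
          h gray
            h→e: e black — skip
            h→b: b is gray → back edge
First back edge: h → b.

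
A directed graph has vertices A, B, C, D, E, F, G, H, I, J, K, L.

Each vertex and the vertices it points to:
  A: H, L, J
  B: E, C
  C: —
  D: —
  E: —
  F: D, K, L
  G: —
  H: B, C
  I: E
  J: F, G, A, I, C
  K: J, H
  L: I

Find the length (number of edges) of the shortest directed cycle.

For each vertex v, BFS finds the shortest path from v back to v.
The shortest such closed walk is J → A → J, length 2.

2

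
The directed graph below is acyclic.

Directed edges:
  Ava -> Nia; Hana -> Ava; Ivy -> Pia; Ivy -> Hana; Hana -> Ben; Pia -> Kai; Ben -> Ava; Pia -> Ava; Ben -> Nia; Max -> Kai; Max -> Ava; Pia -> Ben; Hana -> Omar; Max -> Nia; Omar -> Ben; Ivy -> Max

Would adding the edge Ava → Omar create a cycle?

Yes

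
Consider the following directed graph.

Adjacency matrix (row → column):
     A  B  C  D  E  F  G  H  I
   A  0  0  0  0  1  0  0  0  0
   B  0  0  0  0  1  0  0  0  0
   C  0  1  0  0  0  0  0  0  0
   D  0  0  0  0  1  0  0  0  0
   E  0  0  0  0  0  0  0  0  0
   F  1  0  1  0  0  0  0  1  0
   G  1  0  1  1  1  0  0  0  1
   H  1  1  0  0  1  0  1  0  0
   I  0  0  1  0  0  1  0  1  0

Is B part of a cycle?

B lies on a cycle iff there is a path from B back to itself.
Exploring from B, it never reaches itself; equivalently, its strongly connected component is a singleton.

No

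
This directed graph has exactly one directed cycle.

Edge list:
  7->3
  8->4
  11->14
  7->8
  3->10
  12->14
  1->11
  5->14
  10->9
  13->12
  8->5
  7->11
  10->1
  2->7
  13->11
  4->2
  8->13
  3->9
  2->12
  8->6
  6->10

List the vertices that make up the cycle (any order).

2, 4, 7, 8

DFS with gray/black marking from 8:
8 gray
  5 gray
    14 gray
    14 black
  5 black
  6 gray
    10 gray
      9 gray
      9 black
      1 gray
        11 gray
          11→14: 14 black — skip
        11 black
      1 black
    10 black
  6 black
  13 gray
    12 gray
      12→14: 14 black — skip
    12 black
    13→11: 11 black — skip
  13 black
  4 gray
    2 gray
      2→12: 12 black — skip
      7 gray
        7→11: 11 black — skip
        7→8: 8 is gray → back edge
Back edge closes the cycle 8 → 4 → 2 → 7 → 8; its vertices are {2, 4, 7, 8}.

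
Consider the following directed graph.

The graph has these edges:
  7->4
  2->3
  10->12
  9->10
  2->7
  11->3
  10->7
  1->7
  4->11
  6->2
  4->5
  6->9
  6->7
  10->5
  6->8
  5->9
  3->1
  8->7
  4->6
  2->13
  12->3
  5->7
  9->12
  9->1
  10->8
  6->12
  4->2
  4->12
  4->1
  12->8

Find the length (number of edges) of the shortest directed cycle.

3

For each vertex v, BFS finds the shortest path from v back to v.
The shortest such closed walk is 4 → 5 → 7 → 4, length 3.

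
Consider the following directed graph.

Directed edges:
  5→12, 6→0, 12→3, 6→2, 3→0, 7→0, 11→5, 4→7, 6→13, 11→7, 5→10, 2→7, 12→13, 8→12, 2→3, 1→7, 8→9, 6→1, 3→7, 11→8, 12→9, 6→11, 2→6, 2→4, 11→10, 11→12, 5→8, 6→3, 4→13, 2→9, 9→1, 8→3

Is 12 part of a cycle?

No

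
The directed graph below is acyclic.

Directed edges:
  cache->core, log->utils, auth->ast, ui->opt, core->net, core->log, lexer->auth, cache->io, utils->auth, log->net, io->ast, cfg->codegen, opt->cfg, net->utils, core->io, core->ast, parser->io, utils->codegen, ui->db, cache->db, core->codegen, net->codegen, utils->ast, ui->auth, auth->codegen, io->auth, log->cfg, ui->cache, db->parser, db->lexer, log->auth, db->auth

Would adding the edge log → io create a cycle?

Adding log→io creates a cycle iff io can already reach log.
Explore from io: no path reaches log. The graph stays acyclic.

No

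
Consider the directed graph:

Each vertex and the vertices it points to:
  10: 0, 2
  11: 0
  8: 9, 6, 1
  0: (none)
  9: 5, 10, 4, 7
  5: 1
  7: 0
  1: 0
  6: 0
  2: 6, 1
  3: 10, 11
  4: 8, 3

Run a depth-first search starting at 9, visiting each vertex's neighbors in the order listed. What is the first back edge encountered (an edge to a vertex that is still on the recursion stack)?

DFS from 9 (visiting each vertex's neighbors in the order listed); mark gray on enter, black on exit:
9 gray
  5 gray
    1 gray
      0 gray
      0 black
    1 black
  5 black
  10 gray
    10→0: 0 black — skip
    2 gray
      6 gray
        6→0: 0 black — skip
      6 black
      2→1: 1 black — skip
    2 black
  10 black
  4 gray
    8 gray
      8→9: 9 is gray → back edge
First back edge: 8 → 9.

8->9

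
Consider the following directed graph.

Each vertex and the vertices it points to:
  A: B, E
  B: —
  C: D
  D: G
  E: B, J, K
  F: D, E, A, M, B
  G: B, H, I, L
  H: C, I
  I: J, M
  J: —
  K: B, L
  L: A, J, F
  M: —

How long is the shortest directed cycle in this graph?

4

For each vertex v, BFS finds the shortest path from v back to v.
The shortest such closed walk is G → H → C → D → G, length 4.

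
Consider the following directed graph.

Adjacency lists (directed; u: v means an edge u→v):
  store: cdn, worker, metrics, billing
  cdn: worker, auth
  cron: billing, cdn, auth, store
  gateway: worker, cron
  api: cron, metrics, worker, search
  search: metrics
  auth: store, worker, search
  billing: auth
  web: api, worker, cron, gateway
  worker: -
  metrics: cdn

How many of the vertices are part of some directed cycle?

6

A vertex is on a directed cycle iff it belongs to a strongly connected component of size ≥ 2 (or has a self-loop).
The vertices on cycles are {cdn, auth, store, search, billing, metrics} — 6 in total.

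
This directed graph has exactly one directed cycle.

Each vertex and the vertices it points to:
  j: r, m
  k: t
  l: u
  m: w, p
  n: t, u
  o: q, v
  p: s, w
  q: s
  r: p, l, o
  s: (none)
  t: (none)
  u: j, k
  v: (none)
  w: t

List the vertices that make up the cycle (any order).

j, l, r, u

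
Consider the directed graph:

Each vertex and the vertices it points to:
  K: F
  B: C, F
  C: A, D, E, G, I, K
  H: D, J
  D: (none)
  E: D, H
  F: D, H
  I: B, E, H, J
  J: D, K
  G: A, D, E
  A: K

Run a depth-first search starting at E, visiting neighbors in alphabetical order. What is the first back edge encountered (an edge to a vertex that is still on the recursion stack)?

F→H

DFS from E (visiting neighbors in alphabetical order); mark gray on enter, black on exit:
E gray
  D gray
  D black
  H gray
    H→D: D black — skip
    J gray
      J→D: D black — skip
      K gray
        F gray
          F→D: D black — skip
          F→H: H is gray → back edge
First back edge: F → H.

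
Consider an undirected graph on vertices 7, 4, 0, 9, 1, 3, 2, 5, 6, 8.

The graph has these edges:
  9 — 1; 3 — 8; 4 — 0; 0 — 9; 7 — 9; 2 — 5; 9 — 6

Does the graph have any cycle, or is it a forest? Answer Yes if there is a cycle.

No

DFS, tracking each vertex's parent; an edge to a visited non-parent vertex closes a cycle.
Start from 0:
visit 0 (parent –)
  visit 4 (parent 0)
    4–0: parent, skip
  visit 9 (parent 0)
    visit 7 (parent 9)
      7–9: parent, skip
    9–0: parent, skip
    visit 6 (parent 9)
      6–9: parent, skip
    visit 1 (parent 9)
      1–9: parent, skip
visit 3 (parent –)
  visit 8 (parent 3)
    8–3: parent, skip
visit 2 (parent –)
  visit 5 (parent 2)
    5–2: parent, skip
No non-parent visited neighbor found — the graph is a forest.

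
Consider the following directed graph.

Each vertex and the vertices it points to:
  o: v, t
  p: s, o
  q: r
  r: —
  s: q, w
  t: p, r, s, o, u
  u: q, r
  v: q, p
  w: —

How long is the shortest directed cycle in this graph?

For each vertex v, BFS finds the shortest path from v back to v.
The shortest such closed walk is t → o → t, length 2.

2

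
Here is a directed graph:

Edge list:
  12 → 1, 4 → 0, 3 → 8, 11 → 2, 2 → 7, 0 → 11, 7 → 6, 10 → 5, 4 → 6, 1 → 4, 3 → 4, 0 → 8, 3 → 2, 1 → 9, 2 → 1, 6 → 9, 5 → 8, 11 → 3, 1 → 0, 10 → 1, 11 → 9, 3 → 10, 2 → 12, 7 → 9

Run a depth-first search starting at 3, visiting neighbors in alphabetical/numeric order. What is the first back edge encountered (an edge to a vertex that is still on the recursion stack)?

DFS from 3 (visiting neighbors in alphabetical/numeric order); mark gray on enter, black on exit:
3 gray
  2 gray
    1 gray
      0 gray
        8 gray
        8 black
        11 gray
          11→2: 2 is gray → back edge
First back edge: 11 → 2.

11->2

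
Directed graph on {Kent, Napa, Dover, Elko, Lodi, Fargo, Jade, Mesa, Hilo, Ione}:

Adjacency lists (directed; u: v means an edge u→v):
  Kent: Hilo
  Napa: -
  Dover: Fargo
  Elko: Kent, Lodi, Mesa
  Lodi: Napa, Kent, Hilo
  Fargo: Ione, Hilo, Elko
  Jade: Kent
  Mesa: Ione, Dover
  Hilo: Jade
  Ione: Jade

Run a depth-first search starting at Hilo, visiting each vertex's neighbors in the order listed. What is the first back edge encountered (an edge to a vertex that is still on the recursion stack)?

Kent->Hilo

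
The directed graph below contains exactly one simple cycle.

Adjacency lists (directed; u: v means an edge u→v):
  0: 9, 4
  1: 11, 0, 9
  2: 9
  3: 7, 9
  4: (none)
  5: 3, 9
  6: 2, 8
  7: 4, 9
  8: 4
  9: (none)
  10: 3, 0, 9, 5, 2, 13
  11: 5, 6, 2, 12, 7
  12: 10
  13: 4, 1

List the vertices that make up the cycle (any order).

DFS with gray/black marking from 11:
11 gray
  5 gray
    3 gray
      7 gray
        4 gray
        4 black
        9 gray
        9 black
      7 black
      3→9: 9 black — skip
    3 black
    5→9: 9 black — skip
  5 black
  6 gray
    2 gray
      2→9: 9 black — skip
    2 black
    8 gray
      8→4: 4 black — skip
    8 black
  6 black
  11→2: 2 black — skip
  12 gray
    10 gray
      10→3: 3 black — skip
      0 gray
        0→9: 9 black — skip
        0→4: 4 black — skip
      0 black
      10→9: 9 black — skip
      10→5: 5 black — skip
      10→2: 2 black — skip
      13 gray
        13→4: 4 black — skip
        1 gray
          1→11: 11 is gray → back edge
Back edge closes the cycle 11 → 12 → 10 → 13 → 1 → 11; its vertices are {1, 10, 11, 12, 13}.

1, 10, 11, 12, 13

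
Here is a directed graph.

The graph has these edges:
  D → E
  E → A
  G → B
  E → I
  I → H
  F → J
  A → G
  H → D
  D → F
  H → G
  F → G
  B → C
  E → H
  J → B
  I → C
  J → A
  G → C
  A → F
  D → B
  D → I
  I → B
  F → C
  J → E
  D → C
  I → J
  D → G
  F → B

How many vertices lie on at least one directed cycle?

7

A vertex is on a directed cycle iff it belongs to a strongly connected component of size ≥ 2 (or has a self-loop).
The vertices on cycles are {A, D, E, F, H, I, J} — 7 in total.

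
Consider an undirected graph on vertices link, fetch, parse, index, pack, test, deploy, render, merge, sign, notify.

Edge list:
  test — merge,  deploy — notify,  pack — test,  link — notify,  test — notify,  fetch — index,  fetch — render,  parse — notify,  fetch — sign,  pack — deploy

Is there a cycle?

DFS, tracking each vertex's parent; an edge to a visited non-parent vertex closes a cycle.
Start from fetch:
visit fetch (parent –)
  visit render (parent fetch)
    render–fetch: parent, skip
  visit index (parent fetch)
    index–fetch: parent, skip
  visit sign (parent fetch)
    sign–fetch: parent, skip
visit link (parent –)
  visit notify (parent link)
    visit parse (parent notify)
      parse–notify: parent, skip
    visit deploy (parent notify)
      deploy–notify: parent, skip
      visit pack (parent deploy)
        pack–deploy: parent, skip
        visit test (parent pack)
          test–pack: parent, skip
          visit merge (parent test)
            merge–test: parent, skip
          test–notify: notify visited and ≠ parent → cycle
Cycle: notify – deploy – pack – test – notify.

Yes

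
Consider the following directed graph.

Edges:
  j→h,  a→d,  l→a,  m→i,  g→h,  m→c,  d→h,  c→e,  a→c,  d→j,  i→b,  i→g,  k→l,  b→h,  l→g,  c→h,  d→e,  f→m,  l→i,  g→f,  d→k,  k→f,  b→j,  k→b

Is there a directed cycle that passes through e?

e lies on a cycle iff there is a path from e back to itself.
Exploring from e, it never reaches itself; equivalently, its strongly connected component is a singleton.

No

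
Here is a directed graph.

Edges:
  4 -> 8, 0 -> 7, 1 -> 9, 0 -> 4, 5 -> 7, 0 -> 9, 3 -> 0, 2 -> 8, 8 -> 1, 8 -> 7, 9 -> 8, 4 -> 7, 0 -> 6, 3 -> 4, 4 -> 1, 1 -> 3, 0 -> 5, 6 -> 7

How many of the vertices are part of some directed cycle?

6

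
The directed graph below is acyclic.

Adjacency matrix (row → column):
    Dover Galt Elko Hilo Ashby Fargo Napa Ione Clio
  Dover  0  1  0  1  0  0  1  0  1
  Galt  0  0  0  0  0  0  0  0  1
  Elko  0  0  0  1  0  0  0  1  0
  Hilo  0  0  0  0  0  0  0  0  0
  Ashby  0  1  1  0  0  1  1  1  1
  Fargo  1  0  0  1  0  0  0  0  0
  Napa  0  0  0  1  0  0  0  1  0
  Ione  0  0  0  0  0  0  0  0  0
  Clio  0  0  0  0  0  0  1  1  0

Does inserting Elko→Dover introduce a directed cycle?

No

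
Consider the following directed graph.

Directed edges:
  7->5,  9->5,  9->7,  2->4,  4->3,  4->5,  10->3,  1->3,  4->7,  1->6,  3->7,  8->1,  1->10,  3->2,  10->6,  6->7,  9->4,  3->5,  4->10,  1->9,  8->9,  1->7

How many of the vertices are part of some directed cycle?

A vertex is on a directed cycle iff it belongs to a strongly connected component of size ≥ 2 (or has a self-loop).
The vertices on cycles are {2, 3, 4, 10} — 4 in total.

4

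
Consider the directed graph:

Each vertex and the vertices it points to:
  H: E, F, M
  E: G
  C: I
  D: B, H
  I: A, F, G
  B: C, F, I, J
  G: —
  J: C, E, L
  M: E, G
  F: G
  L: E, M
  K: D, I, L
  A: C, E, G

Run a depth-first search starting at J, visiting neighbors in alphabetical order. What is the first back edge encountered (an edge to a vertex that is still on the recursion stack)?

A->C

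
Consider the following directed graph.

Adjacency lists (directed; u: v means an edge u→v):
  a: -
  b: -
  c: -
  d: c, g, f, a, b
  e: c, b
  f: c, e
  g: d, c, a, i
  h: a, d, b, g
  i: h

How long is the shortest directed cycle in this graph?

2

For each vertex v, BFS finds the shortest path from v back to v.
The shortest such closed walk is d → g → d, length 2.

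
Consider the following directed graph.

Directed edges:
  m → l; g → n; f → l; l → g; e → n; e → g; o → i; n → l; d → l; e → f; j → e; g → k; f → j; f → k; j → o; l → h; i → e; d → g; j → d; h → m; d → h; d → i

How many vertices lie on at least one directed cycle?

11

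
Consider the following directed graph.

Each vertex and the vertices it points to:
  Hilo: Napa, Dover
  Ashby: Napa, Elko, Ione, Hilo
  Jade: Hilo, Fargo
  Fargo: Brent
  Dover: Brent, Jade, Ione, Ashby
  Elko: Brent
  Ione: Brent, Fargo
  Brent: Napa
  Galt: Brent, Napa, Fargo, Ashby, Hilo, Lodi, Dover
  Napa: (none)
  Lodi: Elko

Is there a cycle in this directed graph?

DFS with white/gray/black marking, starting from Fargo:
Fargo gray
  Brent gray
    Napa gray
    Napa black
  Brent black
Fargo black
Hilo gray
  Hilo→Napa: Napa black — skip
  Dover gray
    Dover→Brent: Brent black — skip
    Jade gray
      Jade→Hilo: Hilo is gray → back edge
Back edge found, so a cycle exists: Hilo → Dover → Jade → Hilo.

Yes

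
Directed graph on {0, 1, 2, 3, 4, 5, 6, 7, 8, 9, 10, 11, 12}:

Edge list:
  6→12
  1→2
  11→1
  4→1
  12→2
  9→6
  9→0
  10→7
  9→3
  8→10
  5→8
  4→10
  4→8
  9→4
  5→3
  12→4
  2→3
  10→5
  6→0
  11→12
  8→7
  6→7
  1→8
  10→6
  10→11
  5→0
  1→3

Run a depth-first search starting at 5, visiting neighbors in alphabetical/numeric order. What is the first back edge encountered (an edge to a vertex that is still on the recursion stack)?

DFS from 5 (visiting neighbors in alphabetical/numeric order); mark gray on enter, black on exit:
5 gray
  0 gray
  0 black
  3 gray
  3 black
  8 gray
    7 gray
    7 black
    10 gray
      10→5: 5 is gray → back edge
First back edge: 10 → 5.

10→5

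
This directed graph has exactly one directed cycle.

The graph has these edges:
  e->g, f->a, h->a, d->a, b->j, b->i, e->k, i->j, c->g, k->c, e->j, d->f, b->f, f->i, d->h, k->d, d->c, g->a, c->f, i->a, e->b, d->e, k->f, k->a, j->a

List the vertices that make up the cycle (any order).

d, e, k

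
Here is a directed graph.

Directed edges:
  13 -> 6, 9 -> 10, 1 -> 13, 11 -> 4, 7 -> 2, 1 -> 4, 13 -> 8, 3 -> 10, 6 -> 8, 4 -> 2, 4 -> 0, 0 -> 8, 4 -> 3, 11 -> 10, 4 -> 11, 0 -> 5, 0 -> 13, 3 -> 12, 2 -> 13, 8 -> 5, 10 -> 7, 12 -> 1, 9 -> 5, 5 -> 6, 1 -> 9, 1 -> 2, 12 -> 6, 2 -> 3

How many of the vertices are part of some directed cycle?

A vertex is on a directed cycle iff it belongs to a strongly connected component of size ≥ 2 (or has a self-loop).
The vertices on cycles are {1, 2, 3, 4, 5, 6, 7, 8, 9, 10, 11, 12} — 12 in total.

12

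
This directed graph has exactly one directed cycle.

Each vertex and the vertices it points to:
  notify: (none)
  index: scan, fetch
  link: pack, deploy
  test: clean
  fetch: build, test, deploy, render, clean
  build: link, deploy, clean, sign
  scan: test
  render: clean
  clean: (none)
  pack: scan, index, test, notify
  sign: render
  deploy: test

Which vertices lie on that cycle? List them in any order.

link, pack, build, fetch, index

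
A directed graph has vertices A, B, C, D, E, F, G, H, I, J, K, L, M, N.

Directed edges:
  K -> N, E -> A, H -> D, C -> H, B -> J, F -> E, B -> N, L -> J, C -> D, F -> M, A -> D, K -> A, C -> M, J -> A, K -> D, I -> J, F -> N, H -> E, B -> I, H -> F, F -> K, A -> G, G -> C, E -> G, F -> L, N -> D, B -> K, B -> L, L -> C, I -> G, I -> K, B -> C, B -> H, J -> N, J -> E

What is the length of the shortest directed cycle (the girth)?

4

For each vertex v, BFS finds the shortest path from v back to v.
The shortest such closed walk is L → C → H → F → L, length 4.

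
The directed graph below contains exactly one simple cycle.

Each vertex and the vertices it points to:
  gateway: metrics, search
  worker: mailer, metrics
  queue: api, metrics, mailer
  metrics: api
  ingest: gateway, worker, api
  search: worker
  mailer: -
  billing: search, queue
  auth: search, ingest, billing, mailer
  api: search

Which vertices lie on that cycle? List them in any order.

DFS with gray/black marking from worker:
worker gray
  mailer gray
  mailer black
  metrics gray
    api gray
      search gray
        search→worker: worker is gray → back edge
Back edge closes the cycle worker → metrics → api → search → worker; its vertices are {api, search, worker, metrics}.

api, search, worker, metrics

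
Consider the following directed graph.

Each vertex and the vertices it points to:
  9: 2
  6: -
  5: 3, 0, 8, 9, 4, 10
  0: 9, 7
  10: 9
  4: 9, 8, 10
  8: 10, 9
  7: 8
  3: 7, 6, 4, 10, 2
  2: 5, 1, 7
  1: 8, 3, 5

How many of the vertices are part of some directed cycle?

A vertex is on a directed cycle iff it belongs to a strongly connected component of size ≥ 2 (or has a self-loop).
The vertices on cycles are {0, 1, 2, 3, 4, 5, 7, 8, 9, 10} — 10 in total.

10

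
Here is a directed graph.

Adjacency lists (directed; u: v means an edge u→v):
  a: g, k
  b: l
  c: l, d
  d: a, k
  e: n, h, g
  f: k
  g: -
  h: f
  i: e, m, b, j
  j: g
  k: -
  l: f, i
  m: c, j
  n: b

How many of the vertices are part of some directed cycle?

7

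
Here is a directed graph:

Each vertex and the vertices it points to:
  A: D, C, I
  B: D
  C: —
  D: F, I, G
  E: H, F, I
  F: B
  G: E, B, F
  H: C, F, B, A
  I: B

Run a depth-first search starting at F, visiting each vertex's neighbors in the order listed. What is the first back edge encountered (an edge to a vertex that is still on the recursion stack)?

DFS from F (visiting each vertex's neighbors in the order listed); mark gray on enter, black on exit:
F gray
  B gray
    D gray
      D→F: F is gray → back edge
First back edge: D → F.

D→F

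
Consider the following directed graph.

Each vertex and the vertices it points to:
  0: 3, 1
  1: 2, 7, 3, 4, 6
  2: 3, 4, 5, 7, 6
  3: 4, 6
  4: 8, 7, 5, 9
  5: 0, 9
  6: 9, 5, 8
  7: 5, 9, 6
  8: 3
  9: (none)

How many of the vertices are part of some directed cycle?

A vertex is on a directed cycle iff it belongs to a strongly connected component of size ≥ 2 (or has a self-loop).
The vertices on cycles are {0, 1, 2, 3, 4, 5, 6, 7, 8} — 9 in total.

9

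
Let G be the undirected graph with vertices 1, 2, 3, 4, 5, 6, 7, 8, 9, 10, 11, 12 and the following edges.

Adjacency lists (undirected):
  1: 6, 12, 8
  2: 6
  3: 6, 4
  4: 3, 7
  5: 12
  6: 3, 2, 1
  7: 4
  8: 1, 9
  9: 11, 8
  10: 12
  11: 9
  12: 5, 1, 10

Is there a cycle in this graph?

No

DFS, tracking each vertex's parent; an edge to a visited non-parent vertex closes a cycle.
Start from 5:
visit 5 (parent –)
  visit 12 (parent 5)
    12–5: parent, skip
    visit 1 (parent 12)
      visit 6 (parent 1)
        visit 3 (parent 6)
          3–6: parent, skip
          visit 4 (parent 3)
            4–3: parent, skip
            visit 7 (parent 4)
              7–4: parent, skip
        visit 2 (parent 6)
          2–6: parent, skip
        6–1: parent, skip
      1–12: parent, skip
      visit 8 (parent 1)
        8–1: parent, skip
        visit 9 (parent 8)
          visit 11 (parent 9)
            11–9: parent, skip
          9–8: parent, skip
    visit 10 (parent 12)
      10–12: parent, skip
No non-parent visited neighbor found — the graph is a forest.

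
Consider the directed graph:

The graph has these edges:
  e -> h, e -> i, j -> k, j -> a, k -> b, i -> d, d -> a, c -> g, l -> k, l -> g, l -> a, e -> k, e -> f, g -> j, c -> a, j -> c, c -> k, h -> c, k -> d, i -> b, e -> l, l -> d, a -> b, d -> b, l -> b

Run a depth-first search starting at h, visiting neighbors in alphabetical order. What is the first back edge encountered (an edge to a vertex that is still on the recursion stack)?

j→c

DFS from h (visiting neighbors in alphabetical order); mark gray on enter, black on exit:
h gray
  c gray
    a gray
      b gray
      b black
    a black
    g gray
      j gray
        j→a: a black — skip
        j→c: c is gray → back edge
First back edge: j → c.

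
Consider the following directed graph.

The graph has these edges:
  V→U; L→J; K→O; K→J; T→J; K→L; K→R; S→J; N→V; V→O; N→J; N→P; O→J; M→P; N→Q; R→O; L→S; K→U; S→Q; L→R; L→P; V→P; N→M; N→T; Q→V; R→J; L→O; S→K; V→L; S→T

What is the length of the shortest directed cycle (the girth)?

3

For each vertex v, BFS finds the shortest path from v back to v.
The shortest such closed walk is L → S → K → L, length 3.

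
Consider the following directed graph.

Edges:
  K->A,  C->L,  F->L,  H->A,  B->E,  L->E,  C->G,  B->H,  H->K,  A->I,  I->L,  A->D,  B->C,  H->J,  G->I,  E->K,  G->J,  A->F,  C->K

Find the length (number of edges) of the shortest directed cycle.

5

For each vertex v, BFS finds the shortest path from v back to v.
The shortest such closed walk is K → A → F → L → E → K, length 5.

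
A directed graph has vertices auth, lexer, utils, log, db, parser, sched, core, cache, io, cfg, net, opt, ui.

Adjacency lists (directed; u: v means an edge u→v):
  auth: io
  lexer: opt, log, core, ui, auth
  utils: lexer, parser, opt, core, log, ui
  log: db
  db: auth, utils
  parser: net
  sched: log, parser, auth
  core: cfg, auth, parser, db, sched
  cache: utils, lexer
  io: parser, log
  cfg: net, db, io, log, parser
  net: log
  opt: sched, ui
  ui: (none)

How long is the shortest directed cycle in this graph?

3

For each vertex v, BFS finds the shortest path from v back to v.
The shortest such closed walk is utils → core → db → utils, length 3.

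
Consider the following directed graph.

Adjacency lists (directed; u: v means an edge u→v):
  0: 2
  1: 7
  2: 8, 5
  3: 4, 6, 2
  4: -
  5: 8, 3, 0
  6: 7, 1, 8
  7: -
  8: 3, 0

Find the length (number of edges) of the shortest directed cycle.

For each vertex v, BFS finds the shortest path from v back to v.
The shortest such closed walk is 3 → 6 → 8 → 3, length 3.

3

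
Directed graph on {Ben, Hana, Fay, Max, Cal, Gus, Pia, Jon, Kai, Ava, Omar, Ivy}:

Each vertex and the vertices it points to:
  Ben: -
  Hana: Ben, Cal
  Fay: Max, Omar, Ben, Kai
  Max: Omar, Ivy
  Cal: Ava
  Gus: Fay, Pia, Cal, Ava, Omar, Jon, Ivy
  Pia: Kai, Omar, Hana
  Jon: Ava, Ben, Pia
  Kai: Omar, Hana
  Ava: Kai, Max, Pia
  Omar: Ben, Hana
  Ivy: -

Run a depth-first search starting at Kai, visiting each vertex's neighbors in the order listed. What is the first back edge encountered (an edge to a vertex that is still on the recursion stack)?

Ava→Kai

DFS from Kai (visiting each vertex's neighbors in the order listed); mark gray on enter, black on exit:
Kai gray
  Omar gray
    Ben gray
    Ben black
    Hana gray
      Hana→Ben: Ben black — skip
      Cal gray
        Ava gray
          Ava→Kai: Kai is gray → back edge
First back edge: Ava → Kai.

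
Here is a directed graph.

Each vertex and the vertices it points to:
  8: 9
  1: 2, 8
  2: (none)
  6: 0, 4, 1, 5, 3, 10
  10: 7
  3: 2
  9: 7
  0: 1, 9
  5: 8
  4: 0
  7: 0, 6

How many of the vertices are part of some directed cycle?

A vertex is on a directed cycle iff it belongs to a strongly connected component of size ≥ 2 (or has a self-loop).
The vertices on cycles are {0, 1, 4, 5, 6, 7, 8, 9, 10} — 9 in total.

9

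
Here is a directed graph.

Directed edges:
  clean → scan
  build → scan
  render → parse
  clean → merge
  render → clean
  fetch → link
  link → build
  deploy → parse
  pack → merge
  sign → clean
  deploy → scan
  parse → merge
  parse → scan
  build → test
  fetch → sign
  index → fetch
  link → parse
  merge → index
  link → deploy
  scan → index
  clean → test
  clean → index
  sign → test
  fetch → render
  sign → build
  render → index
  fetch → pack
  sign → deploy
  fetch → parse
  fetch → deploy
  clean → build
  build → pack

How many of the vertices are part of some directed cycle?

A vertex is on a directed cycle iff it belongs to a strongly connected component of size ≥ 2 (or has a self-loop).
The vertices on cycles are {link, pack, scan, sign, build, clean, fetch, index, merge, parse, deploy, render} — 12 in total.

12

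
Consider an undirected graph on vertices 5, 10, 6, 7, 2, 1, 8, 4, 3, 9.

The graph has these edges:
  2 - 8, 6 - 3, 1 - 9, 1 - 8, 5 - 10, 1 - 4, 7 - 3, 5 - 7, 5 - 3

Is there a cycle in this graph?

DFS, tracking each vertex's parent; an edge to a visited non-parent vertex closes a cycle.
Start from 7:
visit 7 (parent –)
  visit 5 (parent 7)
    visit 10 (parent 5)
      10–5: parent, skip
    5–7: parent, skip
    visit 3 (parent 5)
      3–5: parent, skip
      visit 6 (parent 3)
        6–3: parent, skip
      3–7: 7 visited and ≠ parent → cycle
Cycle: 7 – 5 – 3 – 7.

Yes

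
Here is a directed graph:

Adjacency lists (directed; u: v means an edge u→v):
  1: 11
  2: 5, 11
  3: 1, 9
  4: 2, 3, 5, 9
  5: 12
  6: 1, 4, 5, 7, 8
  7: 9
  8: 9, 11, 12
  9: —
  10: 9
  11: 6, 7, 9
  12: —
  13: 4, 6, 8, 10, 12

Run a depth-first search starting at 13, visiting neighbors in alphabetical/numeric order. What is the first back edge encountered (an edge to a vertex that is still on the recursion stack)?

DFS from 13 (visiting neighbors in alphabetical/numeric order); mark gray on enter, black on exit:
13 gray
  4 gray
    2 gray
      5 gray
        12 gray
        12 black
      5 black
      11 gray
        6 gray
          1 gray
            1→11: 11 is gray → back edge
First back edge: 1 → 11.

1→11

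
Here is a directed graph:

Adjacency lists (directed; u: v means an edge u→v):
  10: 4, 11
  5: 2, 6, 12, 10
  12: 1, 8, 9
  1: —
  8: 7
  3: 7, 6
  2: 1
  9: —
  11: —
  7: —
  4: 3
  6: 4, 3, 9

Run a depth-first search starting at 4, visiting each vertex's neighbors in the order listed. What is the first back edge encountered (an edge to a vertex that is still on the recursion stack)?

DFS from 4 (visiting each vertex's neighbors in the order listed); mark gray on enter, black on exit:
4 gray
  3 gray
    7 gray
    7 black
    6 gray
      6→4: 4 is gray → back edge
First back edge: 6 → 4.

6->4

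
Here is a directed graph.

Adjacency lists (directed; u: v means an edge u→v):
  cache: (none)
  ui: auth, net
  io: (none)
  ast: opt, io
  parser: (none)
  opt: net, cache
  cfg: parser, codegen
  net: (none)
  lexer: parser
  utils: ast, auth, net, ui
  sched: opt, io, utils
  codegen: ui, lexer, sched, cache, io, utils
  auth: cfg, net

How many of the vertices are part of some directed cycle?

6

A vertex is on a directed cycle iff it belongs to a strongly connected component of size ≥ 2 (or has a self-loop).
The vertices on cycles are {ui, cfg, auth, sched, utils, codegen} — 6 in total.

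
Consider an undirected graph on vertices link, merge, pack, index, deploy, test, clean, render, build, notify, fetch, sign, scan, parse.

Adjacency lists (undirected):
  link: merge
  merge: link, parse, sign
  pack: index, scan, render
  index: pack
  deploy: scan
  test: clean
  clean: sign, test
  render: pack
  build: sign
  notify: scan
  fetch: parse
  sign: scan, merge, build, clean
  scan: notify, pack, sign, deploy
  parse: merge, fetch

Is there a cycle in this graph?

No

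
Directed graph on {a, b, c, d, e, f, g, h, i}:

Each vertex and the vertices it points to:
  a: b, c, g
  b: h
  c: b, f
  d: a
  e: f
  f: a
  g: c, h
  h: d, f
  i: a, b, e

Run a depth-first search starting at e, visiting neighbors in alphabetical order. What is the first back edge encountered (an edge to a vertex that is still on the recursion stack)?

d->a

DFS from e (visiting neighbors in alphabetical order); mark gray on enter, black on exit:
e gray
  f gray
    a gray
      b gray
        h gray
          d gray
            d→a: a is gray → back edge
First back edge: d → a.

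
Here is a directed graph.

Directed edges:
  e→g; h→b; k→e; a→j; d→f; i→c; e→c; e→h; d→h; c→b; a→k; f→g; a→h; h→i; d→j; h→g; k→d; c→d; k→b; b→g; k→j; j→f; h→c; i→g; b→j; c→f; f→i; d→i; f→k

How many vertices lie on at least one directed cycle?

9

A vertex is on a directed cycle iff it belongs to a strongly connected component of size ≥ 2 (or has a self-loop).
The vertices on cycles are {b, c, d, e, f, h, i, j, k} — 9 in total.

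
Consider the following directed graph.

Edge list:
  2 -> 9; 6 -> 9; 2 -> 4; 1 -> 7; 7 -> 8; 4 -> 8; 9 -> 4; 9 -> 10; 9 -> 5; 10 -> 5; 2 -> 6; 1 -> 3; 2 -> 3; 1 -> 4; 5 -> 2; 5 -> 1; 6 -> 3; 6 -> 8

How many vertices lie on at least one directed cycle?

5

A vertex is on a directed cycle iff it belongs to a strongly connected component of size ≥ 2 (or has a self-loop).
The vertices on cycles are {2, 5, 6, 9, 10} — 5 in total.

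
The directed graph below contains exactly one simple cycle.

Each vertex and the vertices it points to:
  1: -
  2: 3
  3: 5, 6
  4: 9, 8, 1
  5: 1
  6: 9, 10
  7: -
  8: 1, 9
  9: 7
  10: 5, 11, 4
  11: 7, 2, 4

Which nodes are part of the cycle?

2, 3, 6, 10, 11

DFS with gray/black marking from 3:
3 gray
  5 gray
    1 gray
    1 black
  5 black
  6 gray
    9 gray
      7 gray
      7 black
    9 black
    10 gray
      10→5: 5 black — skip
      11 gray
        11→7: 7 black — skip
        2 gray
          2→3: 3 is gray → back edge
Back edge closes the cycle 3 → 6 → 10 → 11 → 2 → 3; its vertices are {2, 3, 6, 10, 11}.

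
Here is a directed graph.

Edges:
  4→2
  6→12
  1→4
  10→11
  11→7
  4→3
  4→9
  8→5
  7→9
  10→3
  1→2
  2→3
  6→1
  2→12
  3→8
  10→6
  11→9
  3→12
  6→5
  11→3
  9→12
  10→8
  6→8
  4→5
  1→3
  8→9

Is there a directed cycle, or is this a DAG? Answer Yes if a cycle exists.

No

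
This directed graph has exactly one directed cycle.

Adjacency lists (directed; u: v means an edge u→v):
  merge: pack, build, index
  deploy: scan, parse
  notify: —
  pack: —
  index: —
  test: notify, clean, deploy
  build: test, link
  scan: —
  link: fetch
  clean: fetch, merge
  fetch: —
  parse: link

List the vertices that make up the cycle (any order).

DFS with gray/black marking from merge:
merge gray
  pack gray
  pack black
  build gray
    test gray
      notify gray
      notify black
      clean gray
        fetch gray
        fetch black
        clean→merge: merge is gray → back edge
Back edge closes the cycle merge → build → test → clean → merge; its vertices are {test, build, clean, merge}.

test, build, clean, merge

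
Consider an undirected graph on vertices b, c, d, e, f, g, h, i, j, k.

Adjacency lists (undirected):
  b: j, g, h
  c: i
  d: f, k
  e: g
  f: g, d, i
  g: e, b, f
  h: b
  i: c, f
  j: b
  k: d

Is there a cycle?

No

DFS, tracking each vertex's parent; an edge to a visited non-parent vertex closes a cycle.
Start from k:
visit k (parent –)
  visit d (parent k)
    visit f (parent d)
      visit g (parent f)
        visit e (parent g)
          e–g: parent, skip
        visit b (parent g)
          visit j (parent b)
            j–b: parent, skip
          b–g: parent, skip
          visit h (parent b)
            h–b: parent, skip
        g–f: parent, skip
      f–d: parent, skip
      visit i (parent f)
        visit c (parent i)
          c–i: parent, skip
        i–f: parent, skip
    d–k: parent, skip
No non-parent visited neighbor found — the graph is a forest.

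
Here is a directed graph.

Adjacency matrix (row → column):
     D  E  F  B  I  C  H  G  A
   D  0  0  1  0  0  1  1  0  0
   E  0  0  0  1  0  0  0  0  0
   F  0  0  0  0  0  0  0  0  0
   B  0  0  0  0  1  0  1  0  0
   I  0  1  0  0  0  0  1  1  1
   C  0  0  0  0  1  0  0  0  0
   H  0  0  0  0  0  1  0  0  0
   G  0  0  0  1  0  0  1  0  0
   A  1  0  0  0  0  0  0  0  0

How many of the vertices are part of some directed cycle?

A vertex is on a directed cycle iff it belongs to a strongly connected component of size ≥ 2 (or has a self-loop).
The vertices on cycles are {A, B, C, D, E, G, H, I} — 8 in total.

8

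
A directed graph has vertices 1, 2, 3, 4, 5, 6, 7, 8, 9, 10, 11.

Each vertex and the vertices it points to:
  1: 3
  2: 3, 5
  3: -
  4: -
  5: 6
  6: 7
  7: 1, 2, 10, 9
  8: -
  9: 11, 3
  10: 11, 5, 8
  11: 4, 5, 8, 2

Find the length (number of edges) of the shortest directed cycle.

For each vertex v, BFS finds the shortest path from v back to v.
The shortest such closed walk is 7 → 10 → 5 → 6 → 7, length 4.

4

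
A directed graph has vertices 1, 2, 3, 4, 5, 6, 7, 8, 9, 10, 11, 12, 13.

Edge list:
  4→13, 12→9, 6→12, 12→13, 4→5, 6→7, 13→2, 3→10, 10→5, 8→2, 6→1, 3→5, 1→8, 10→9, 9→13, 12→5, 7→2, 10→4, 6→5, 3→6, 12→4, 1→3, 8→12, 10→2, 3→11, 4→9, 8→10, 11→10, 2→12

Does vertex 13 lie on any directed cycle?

13 is on a cycle iff 13 can reach itself via ≥1 edge.
13 → 2 → 12 → 13 — yes.

Yes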